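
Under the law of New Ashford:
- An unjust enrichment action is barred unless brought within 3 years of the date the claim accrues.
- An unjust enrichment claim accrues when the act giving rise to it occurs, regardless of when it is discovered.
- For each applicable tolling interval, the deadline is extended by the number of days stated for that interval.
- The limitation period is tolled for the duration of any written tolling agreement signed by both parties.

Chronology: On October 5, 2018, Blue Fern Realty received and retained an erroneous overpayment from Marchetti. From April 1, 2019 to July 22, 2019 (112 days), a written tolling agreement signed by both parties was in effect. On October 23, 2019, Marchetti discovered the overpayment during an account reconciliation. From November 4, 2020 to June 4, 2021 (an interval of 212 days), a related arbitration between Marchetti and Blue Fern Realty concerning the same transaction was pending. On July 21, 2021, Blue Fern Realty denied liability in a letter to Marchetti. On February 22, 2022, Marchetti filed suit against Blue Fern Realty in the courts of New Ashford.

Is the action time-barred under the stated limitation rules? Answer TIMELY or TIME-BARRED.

Accrual is governed by the date of the act, so the period began to run on October 5, 2018; the later discovery on October 23, 2019 is irrelevant under the stated rule.
Adding the 3 years base period to October 5, 2018 gives a deadline of October 5, 2021, before any tolling.
The period was tolled for 112 days by the written tolling agreement (April 1, 2019 to July 22, 2019), pushing the deadline to January 25, 2022.
No stated provision tolls the period for a pending arbitration, so the interval from November 4, 2020 to June 4, 2021 has no effect on the deadline.
The other events in the timeline have no effect on the limitation period under the stated rules.
The February 22, 2022 filing falls after the January 25, 2022 deadline; the claim is time-barred.

TIME-BARRED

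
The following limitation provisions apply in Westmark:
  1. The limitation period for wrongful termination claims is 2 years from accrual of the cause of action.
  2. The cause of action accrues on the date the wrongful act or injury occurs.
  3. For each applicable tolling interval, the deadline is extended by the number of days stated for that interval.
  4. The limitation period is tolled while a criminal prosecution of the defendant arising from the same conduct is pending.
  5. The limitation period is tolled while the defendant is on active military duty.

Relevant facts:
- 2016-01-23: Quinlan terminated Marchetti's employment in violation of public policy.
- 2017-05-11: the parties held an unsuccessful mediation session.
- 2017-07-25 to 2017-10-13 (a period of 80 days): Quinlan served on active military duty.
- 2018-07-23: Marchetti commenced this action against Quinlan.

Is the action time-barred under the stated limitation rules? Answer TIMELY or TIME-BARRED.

The claim accrued on 2016-01-23, when the wrongful act occurred.
2 years from 2016-01-23 is 2018-01-23.
Because the defendant's active military service ran from 2017-07-25 to 2017-10-13, the deadline is extended by 80 days to 2018-04-13.
Nothing else in the chronology tolls or restarts the period.
The 2018-07-23 filing falls after the 2018-04-13 deadline; the claim is time-barred.

TIME-BARRED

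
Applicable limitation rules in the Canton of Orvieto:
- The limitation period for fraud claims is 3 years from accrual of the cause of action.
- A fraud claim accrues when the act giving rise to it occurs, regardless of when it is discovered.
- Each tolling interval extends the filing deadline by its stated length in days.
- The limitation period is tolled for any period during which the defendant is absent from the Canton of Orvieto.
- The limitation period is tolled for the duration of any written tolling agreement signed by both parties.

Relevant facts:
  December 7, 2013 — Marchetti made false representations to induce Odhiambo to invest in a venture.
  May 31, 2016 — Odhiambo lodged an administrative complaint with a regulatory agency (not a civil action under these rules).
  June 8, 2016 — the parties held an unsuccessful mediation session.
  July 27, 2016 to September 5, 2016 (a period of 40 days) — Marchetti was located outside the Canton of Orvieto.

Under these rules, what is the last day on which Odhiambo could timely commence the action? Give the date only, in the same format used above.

January 16, 2017

The cause of action accrued on December 7, 2013, the date of the act.
Adding the 3 years base period to December 7, 2013 gives a deadline of December 7, 2016, before any tolling.
The period was tolled for 40 days by the defendant's absence from the jurisdiction (July 27, 2016 to September 5, 2016), pushing the deadline to January 16, 2017.
Nothing else in the chronology tolls or restarts the period.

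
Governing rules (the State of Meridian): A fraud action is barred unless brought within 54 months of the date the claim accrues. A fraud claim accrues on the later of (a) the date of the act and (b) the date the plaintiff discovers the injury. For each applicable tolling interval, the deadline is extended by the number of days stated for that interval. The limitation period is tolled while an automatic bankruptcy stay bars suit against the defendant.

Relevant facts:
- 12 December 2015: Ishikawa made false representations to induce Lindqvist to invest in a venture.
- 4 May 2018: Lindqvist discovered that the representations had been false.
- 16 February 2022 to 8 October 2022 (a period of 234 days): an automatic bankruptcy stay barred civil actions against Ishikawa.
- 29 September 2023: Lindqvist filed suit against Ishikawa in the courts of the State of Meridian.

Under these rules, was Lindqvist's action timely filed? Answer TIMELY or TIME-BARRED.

TIME-BARRED

Because discovery on 4 May 2018 post-dates the 12 December 2015 act, accrual under the later-of rule falls on 4 May 2018.
The untolled deadline — 54 months after 4 May 2018 — is 4 November 2022.
The automatic bankruptcy stay from 16 February 2022 to 8 October 2022 tolled the period for 234 days, extending the deadline to 26 June 2023.
Lindqvist filed on 29 September 2023, after the 26 June 2023 deadline, so the action is time-barred.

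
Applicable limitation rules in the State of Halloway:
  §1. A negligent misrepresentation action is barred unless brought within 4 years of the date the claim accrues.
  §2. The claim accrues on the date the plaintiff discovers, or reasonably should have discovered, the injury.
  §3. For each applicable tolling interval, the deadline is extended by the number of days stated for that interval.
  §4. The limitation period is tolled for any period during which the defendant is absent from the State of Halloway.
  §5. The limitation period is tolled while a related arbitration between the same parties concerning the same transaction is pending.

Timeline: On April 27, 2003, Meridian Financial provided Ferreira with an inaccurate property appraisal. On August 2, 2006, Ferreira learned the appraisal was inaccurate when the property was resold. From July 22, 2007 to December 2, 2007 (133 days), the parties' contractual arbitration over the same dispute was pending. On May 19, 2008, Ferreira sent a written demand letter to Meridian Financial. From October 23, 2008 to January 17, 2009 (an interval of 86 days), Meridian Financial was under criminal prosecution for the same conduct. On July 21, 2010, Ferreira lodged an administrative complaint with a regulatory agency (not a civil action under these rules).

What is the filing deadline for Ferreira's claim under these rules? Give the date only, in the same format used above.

December 13, 2010

The claim did not accrue until Ferreira discovered the injury on August 2, 2006; the April 27, 2003 act date does not start the clock under the stated rule.
Adding the 4 years base period to August 2, 2006 gives a deadline of August 2, 2010, before any tolling.
The period was tolled for 133 days by the pending related arbitration (July 22, 2007 to December 2, 2007), pushing the deadline to December 13, 2010.
Although a criminal prosecution ran from October 23, 2008 to January 17, 2009, the stated rules do not make that a tolling event, so it is disregarded.
None of the other events listed affects the running of the period under the stated rules.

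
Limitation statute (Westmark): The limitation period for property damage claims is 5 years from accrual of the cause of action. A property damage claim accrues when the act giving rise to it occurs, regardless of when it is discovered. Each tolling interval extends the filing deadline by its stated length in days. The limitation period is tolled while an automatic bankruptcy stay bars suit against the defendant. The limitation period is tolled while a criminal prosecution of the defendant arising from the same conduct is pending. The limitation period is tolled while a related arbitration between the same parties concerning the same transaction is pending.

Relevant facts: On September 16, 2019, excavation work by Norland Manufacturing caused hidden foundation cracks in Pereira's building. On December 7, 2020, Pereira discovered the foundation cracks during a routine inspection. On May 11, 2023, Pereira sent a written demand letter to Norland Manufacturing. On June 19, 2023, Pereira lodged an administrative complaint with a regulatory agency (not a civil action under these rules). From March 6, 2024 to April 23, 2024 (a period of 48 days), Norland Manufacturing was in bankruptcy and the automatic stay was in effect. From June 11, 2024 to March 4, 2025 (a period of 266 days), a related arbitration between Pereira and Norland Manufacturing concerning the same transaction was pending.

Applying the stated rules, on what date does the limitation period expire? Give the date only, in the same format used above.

Accrual is governed by the date of the act, so the period began to run on September 16, 2019; the later discovery on December 7, 2020 is irrelevant under the stated rule.
5 years from September 16, 2019 is September 16, 2024.
The period was tolled for 48 days by the automatic bankruptcy stay (March 6, 2024 to April 23, 2024), pushing the deadline to November 3, 2024.
The pending related arbitration from June 11, 2024 to March 4, 2025 tolled the period for 266 days, extending the deadline to July 27, 2025.
The other events in the timeline have no effect on the limitation period under the stated rules.

July 27, 2025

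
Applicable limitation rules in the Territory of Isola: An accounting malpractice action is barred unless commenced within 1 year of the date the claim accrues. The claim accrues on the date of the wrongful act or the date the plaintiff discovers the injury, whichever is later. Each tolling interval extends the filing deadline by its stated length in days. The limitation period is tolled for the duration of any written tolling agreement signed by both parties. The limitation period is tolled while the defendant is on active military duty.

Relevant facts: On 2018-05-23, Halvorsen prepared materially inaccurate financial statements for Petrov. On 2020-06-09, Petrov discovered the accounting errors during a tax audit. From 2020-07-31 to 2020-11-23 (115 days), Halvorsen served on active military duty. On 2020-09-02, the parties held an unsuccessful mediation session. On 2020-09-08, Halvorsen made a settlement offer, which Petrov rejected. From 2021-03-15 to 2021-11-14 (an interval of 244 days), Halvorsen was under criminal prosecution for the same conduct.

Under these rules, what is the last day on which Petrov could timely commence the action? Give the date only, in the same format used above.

2021-10-02

The claim accrued on 2020-06-09 — the later of the 2018-05-23 act and the 2020-06-09 discovery.
The untolled deadline — 1 year after 2020-06-09 — is 2021-06-09.
The period was tolled for 115 days by the defendant's active military service (2020-07-31 to 2020-11-23), pushing the deadline to 2021-10-02.
Although a criminal prosecution ran from 2021-03-15 to 2021-11-14, the stated rules do not make that a tolling event, so it is disregarded.
The other events in the timeline have no effect on the limitation period under the stated rules.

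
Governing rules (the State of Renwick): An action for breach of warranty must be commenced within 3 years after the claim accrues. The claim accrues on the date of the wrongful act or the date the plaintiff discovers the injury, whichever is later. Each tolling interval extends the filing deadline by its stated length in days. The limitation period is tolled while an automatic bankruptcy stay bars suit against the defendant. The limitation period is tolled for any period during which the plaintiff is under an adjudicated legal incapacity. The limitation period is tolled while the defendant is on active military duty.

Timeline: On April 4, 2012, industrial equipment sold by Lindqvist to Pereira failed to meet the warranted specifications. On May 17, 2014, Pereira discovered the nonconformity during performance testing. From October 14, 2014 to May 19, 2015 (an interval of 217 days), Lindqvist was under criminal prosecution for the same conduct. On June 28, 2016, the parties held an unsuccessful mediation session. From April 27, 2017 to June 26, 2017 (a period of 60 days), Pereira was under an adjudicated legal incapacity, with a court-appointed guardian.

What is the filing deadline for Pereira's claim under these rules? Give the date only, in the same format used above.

July 16, 2017

Because discovery on May 17, 2014 post-dates the April 4, 2012 act, accrual under the later-of rule falls on May 17, 2014.
Adding the 3 years base period to May 17, 2014 gives a deadline of May 17, 2017, before any tolling.
The plaintiff's legal incapacity from April 27, 2017 to June 26, 2017 tolled the period for 60 days, extending the deadline to July 16, 2017.
No stated provision tolls the period for a criminal prosecution, so the interval from October 14, 2014 to May 19, 2015 has no effect on the deadline.
None of the other events listed affects the running of the period under the stated rules.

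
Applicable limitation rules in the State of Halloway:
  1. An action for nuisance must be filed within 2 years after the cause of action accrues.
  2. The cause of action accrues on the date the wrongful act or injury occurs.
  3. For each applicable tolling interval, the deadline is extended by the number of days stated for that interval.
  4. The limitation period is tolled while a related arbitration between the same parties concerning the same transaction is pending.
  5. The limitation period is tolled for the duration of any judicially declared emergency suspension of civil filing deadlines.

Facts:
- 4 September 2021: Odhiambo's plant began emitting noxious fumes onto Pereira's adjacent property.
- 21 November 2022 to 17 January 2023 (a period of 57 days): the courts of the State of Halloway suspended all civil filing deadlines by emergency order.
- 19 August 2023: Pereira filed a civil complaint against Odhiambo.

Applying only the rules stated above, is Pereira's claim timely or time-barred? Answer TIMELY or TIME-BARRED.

TIMELY

The cause of action accrued on 4 September 2021, the date of the act.
Adding the 2 years base period to 4 September 2021 gives a deadline of 4 September 2023, before any tolling.
Because the emergency suspension of filing deadlines ran from 21 November 2022 to 17 January 2023, the deadline is extended by 57 days to 31 October 2023.
Pereira filed on 19 August 2023, before the 31 October 2023 deadline, so the action is timely.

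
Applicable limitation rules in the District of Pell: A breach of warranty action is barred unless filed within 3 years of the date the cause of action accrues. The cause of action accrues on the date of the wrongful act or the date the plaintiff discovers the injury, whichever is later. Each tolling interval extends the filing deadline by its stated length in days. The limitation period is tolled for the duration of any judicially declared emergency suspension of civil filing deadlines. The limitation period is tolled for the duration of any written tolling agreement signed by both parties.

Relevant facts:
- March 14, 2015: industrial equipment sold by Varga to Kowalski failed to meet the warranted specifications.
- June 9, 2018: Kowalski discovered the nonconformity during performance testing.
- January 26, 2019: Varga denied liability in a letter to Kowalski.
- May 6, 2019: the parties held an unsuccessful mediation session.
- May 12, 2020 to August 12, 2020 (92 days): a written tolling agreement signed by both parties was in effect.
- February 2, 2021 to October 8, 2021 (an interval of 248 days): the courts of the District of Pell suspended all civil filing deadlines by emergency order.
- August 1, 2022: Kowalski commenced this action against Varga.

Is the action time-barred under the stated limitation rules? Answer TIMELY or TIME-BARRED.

TIME-BARRED

Because discovery on June 9, 2018 post-dates the March 14, 2015 act, accrual under the later-of rule falls on June 9, 2018.
Adding the 3 years base period to June 9, 2018 gives a deadline of June 9, 2021, before any tolling.
The period was tolled for 92 days by the written tolling agreement (May 12, 2020 to August 12, 2020), pushing the deadline to September 9, 2021.
Because the emergency suspension of filing deadlines ran from February 2, 2021 to October 8, 2021, the deadline is extended by 248 days to May 15, 2022.
Nothing else in the chronology tolls or restarts the period.
Filing on August 1, 2022 missed the May 15, 2022 deadline — the action is time-barred.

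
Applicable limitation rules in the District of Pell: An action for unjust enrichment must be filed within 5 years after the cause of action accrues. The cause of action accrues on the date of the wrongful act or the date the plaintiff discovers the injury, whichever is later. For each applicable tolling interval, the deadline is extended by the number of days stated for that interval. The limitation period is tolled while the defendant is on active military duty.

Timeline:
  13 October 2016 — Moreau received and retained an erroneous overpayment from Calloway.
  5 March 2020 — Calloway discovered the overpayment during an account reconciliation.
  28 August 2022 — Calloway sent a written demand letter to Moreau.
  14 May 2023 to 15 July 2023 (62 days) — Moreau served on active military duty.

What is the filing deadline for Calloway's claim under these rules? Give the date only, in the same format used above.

6 May 2025

The claim accrued on 5 March 2020 — the later of the 13 October 2016 act and the 5 March 2020 discovery.
Adding the 5 years base period to 5 March 2020 gives a deadline of 5 March 2025, before any tolling.
The period was tolled for 62 days by the defendant's active military service (14 May 2023 to 15 July 2023), pushing the deadline to 6 May 2025.
The other events in the timeline have no effect on the limitation period under the stated rules.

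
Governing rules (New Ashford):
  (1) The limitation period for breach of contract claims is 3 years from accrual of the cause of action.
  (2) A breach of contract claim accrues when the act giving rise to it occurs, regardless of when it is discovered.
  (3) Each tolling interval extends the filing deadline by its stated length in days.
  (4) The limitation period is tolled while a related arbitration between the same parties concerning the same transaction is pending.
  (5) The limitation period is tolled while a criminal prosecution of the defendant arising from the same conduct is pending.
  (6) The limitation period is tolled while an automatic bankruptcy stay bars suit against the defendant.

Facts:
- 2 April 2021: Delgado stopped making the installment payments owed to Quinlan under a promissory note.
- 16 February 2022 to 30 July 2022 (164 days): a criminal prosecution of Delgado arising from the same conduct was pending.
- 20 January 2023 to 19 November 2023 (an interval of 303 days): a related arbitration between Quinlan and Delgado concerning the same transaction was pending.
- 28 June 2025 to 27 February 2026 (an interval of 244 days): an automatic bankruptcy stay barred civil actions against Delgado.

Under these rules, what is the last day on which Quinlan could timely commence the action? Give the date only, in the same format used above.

The cause of action accrued on 2 April 2021, the date of the act.
Adding the 3 years base period to 2 April 2021 gives a deadline of 2 April 2024, before any tolling.
The pending criminal prosecution from 16 February 2022 to 30 July 2022 tolled the period for 164 days, extending the deadline to 13 September 2024.
Because the pending related arbitration ran from 20 January 2023 to 19 November 2023, the deadline is extended by 303 days to 13 July 2025.
The period was tolled for 244 days by the automatic bankruptcy stay (28 June 2025 to 27 February 2026), pushing the deadline to 14 March 2026.

14 March 2026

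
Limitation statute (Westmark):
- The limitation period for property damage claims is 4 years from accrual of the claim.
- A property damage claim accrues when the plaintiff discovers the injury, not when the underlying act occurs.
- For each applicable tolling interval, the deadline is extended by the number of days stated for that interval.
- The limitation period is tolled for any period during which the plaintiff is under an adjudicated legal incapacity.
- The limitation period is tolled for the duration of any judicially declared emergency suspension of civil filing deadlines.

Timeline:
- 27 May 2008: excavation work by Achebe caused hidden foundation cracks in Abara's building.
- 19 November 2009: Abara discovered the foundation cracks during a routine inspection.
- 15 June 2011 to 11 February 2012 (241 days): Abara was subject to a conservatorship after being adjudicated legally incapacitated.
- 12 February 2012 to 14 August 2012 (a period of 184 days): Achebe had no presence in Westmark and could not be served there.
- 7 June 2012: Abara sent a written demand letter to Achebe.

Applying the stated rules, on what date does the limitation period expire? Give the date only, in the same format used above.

Under the discovery rule, the claim accrued on 19 November 2009, when Abara discovered the injury — not on the 27 May 2008 date of the underlying act.
The untolled deadline — 4 years after 19 November 2009 — is 19 November 2013.
The period was tolled for 241 days by the plaintiff's legal incapacity (15 June 2011 to 11 February 2012), pushing the deadline to 18 July 2014.
Although the defendant's absence ran from 12 February 2012 to 14 August 2012, the stated rules do not make that a tolling event, so it is disregarded.
None of the other events listed affects the running of the period under the stated rules.

18 July 2014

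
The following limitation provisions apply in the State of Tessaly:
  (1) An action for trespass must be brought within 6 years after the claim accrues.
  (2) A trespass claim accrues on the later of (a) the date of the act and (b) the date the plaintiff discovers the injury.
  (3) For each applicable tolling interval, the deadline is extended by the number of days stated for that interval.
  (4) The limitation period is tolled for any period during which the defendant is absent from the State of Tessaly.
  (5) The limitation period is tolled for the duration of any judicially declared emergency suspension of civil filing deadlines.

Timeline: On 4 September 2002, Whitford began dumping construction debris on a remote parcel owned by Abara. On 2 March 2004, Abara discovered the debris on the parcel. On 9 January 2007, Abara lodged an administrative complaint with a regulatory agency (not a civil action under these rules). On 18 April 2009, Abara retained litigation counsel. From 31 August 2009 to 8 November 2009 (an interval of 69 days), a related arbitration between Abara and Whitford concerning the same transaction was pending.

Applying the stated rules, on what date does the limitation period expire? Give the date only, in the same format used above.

Taking the later of the act (4 September 2002) and discovery (2 March 2004), the claim accrued on 2 March 2004.
Adding the 6 years base period to 2 March 2004 gives a deadline of 2 March 2010, before any tolling.
The pending related arbitration from 31 August 2009 to 8 November 2009 does not toll the period, because no stated rule makes a pending arbitration a tolling event.
The other events in the timeline have no effect on the limitation period under the stated rules.

2 March 2010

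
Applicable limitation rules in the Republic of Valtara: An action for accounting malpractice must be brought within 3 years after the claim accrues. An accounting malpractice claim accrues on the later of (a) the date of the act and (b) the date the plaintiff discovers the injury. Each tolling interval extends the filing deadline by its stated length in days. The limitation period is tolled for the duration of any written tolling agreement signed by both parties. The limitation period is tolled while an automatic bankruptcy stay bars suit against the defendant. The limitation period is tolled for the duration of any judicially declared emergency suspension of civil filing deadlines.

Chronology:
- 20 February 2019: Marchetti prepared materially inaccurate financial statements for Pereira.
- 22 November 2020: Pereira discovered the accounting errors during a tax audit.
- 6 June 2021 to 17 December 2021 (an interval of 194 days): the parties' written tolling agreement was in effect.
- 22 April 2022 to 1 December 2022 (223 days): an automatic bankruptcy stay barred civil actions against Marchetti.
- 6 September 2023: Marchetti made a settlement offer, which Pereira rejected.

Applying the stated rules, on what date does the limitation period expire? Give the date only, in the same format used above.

Taking the later of the act (20 February 2019) and discovery (22 November 2020), the claim accrued on 22 November 2020.
The untolled deadline — 3 years after 22 November 2020 — is 22 November 2023.
Because the written tolling agreement ran from 6 June 2021 to 17 December 2021, the deadline is extended by 194 days to 3 June 2024.
Because the automatic bankruptcy stay ran from 22 April 2022 to 1 December 2022, the deadline is extended by 223 days to 12 January 2025.
The other events in the timeline have no effect on the limitation period under the stated rules.

12 January 2025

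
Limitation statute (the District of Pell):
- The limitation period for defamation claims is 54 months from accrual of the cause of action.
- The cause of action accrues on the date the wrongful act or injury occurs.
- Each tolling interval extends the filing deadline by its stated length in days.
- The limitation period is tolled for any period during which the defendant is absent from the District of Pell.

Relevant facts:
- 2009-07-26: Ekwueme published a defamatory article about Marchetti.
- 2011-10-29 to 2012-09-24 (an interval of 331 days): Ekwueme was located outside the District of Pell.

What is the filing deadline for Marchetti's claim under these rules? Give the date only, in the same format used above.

The cause of action accrued on 2009-07-26, the date of the act.
Adding the 54 months base period to 2009-07-26 gives a deadline of 2014-01-26, before any tolling.
Because the defendant's absence from the jurisdiction ran from 2011-10-29 to 2012-09-24, the deadline is extended by 331 days to 2014-12-23.

2014-12-23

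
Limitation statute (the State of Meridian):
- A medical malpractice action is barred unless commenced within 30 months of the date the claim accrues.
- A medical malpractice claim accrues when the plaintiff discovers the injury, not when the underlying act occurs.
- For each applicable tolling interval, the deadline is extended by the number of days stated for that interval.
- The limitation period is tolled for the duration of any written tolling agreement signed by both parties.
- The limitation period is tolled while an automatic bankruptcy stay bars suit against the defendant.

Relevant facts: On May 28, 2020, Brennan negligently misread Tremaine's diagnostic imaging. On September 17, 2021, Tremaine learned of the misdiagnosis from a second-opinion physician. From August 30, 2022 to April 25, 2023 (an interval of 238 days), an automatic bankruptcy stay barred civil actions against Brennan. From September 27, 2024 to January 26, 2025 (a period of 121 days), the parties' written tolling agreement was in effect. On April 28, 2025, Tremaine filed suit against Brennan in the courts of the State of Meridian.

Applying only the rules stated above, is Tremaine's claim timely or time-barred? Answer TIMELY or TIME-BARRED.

Under the discovery rule, the claim accrued on September 17, 2021, when Tremaine discovered the injury — not on the May 28, 2020 date of the underlying act.
30 months from September 17, 2021 is March 17, 2024.
The period was tolled for 238 days by the automatic bankruptcy stay (August 30, 2022 to April 25, 2023), pushing the deadline to November 10, 2024.
The written tolling agreement from September 27, 2024 to January 26, 2025 tolled the period for 121 days, extending the deadline to March 11, 2025.
Tremaine filed on April 28, 2025, after the March 11, 2025 deadline, so the action is time-barred.

TIME-BARRED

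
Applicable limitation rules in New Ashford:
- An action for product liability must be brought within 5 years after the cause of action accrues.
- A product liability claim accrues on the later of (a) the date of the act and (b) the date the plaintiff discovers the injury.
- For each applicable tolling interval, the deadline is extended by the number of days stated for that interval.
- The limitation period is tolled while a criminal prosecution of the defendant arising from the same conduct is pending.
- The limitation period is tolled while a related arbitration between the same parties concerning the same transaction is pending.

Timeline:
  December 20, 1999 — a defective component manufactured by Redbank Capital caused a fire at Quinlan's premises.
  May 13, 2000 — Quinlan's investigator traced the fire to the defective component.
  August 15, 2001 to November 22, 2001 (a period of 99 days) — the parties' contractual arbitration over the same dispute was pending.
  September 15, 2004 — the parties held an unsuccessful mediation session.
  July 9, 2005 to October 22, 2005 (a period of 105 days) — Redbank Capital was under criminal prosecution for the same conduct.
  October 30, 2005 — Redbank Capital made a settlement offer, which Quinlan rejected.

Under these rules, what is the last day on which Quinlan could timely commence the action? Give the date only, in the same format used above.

The claim accrued on May 13, 2000 — the later of the December 20, 1999 act and the May 13, 2000 discovery.
The untolled deadline — 5 years after May 13, 2000 — is May 13, 2005.
The period was tolled for 99 days by the pending related arbitration (August 15, 2001 to November 22, 2001), pushing the deadline to August 20, 2005.
The period was tolled for 105 days by the pending criminal prosecution (July 9, 2005 to October 22, 2005), pushing the deadline to December 3, 2005.
The other events in the timeline have no effect on the limitation period under the stated rules.

December 3, 2005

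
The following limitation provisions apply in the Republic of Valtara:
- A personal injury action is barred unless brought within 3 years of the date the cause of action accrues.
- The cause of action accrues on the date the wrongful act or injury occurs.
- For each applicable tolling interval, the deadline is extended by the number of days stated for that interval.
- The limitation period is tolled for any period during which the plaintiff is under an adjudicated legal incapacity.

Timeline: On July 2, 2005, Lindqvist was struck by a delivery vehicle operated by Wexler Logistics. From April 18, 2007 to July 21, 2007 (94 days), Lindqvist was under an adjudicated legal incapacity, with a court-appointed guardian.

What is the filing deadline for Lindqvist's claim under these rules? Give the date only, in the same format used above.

October 4, 2008

The limitation period began to run on July 2, 2005.
3 years from July 2, 2005 is July 2, 2008.
The plaintiff's legal incapacity from April 18, 2007 to July 21, 2007 tolled the period for 94 days, extending the deadline to October 4, 2008.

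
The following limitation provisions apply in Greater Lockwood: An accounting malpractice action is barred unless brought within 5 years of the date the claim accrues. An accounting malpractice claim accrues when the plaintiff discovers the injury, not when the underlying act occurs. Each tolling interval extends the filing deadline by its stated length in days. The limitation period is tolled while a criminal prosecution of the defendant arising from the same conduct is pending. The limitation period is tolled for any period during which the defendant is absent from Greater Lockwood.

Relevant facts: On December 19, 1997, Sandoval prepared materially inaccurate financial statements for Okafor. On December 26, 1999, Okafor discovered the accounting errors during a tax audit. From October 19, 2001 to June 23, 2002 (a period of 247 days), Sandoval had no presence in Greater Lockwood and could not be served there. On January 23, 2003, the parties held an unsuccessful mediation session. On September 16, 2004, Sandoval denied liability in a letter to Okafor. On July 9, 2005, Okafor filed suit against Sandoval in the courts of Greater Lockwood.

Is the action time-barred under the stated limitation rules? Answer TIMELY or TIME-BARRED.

TIMELY

Accrual is tied to discovery, so the period began on December 26, 1999 rather than on December 19, 1997 when the act occurred.
The untolled deadline — 5 years after December 26, 1999 — is December 26, 2004.
The defendant's absence from the jurisdiction from October 19, 2001 to June 23, 2002 tolled the period for 247 days, extending the deadline to August 30, 2005.
Nothing else in the chronology tolls or restarts the period.
The July 9, 2005 filing precedes the August 30, 2005 deadline; the claim is timely.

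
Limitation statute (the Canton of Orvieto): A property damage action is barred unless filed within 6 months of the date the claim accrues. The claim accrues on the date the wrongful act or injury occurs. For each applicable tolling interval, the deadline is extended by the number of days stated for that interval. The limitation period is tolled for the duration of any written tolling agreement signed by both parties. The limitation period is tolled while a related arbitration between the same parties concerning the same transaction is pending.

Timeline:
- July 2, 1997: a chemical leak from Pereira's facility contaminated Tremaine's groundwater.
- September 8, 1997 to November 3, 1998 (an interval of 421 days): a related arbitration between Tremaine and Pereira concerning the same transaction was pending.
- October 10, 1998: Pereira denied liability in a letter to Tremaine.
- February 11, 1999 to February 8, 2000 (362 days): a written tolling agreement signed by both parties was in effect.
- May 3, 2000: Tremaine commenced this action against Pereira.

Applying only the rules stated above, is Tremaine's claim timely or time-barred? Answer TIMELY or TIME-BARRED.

TIME-BARRED

The claim accrued on July 2, 1997, when the wrongful act occurred.
6 months from July 2, 1997 is January 2, 1998.
The period was tolled for 421 days by the pending related arbitration (September 8, 1997 to November 3, 1998), pushing the deadline to February 27, 1999.
The written tolling agreement from February 11, 1999 to February 8, 2000 tolled the period for 362 days, extending the deadline to February 24, 2000.
None of the other events listed affects the running of the period under the stated rules.
The May 3, 2000 filing falls after the February 24, 2000 deadline; the claim is time-barred.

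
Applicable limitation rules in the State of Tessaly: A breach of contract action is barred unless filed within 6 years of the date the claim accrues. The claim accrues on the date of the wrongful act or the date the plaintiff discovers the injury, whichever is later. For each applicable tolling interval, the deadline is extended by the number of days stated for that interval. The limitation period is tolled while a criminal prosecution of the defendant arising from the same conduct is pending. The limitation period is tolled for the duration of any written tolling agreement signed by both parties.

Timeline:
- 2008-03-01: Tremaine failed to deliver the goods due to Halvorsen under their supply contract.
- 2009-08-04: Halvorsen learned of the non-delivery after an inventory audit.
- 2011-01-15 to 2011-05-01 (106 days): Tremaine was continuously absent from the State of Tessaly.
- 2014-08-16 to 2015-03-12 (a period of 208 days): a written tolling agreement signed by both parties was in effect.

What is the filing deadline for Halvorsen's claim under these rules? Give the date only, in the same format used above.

The claim accrued on 2009-08-04 — the later of the 2008-03-01 act and the 2009-08-04 discovery.
The untolled deadline — 6 years after 2009-08-04 — is 2015-08-04.
The period was tolled for 208 days by the written tolling agreement (2014-08-16 to 2015-03-12), pushing the deadline to 2016-02-28.
The defendant's absence from the jurisdiction from 2011-01-15 to 2011-05-01 does not toll the period, because no stated rule makes the defendant's absence a tolling event.

2016-02-28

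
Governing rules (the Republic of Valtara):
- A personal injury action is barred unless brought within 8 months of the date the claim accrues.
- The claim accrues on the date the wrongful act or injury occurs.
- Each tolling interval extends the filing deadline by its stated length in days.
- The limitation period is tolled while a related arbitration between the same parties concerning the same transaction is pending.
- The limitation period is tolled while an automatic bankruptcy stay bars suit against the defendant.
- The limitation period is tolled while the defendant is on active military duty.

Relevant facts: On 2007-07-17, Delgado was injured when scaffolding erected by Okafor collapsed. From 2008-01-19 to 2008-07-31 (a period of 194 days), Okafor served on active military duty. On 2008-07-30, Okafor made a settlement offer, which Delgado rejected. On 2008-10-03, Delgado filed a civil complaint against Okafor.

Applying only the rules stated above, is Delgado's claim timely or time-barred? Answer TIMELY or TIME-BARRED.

TIME-BARRED

The claim accrued on 2007-07-17, the date of the act.
The untolled deadline — 8 months after 2007-07-17 — is 2008-03-17.
The period was tolled for 194 days by the defendant's active military service (2008-01-19 to 2008-07-31), pushing the deadline to 2008-09-27.
Nothing else in the chronology tolls or restarts the period.
Delgado filed on 2008-10-03, after the 2008-09-27 deadline, so the action is time-barred.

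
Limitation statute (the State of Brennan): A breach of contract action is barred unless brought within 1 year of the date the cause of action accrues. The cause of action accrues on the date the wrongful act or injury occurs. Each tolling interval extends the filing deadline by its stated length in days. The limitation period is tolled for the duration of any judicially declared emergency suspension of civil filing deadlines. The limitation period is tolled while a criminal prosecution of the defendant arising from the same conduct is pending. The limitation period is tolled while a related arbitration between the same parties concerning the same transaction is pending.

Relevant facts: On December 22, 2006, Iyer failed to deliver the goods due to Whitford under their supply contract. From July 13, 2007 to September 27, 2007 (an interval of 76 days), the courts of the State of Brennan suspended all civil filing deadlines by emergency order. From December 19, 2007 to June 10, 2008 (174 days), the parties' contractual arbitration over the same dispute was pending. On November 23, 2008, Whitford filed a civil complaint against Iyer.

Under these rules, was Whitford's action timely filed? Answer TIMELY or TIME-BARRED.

TIME-BARRED

The cause of action accrued on December 22, 2006, the date of the act.
Adding the 1 year base period to December 22, 2006 gives a deadline of December 22, 2007, before any tolling.
The emergency suspension of filing deadlines from July 13, 2007 to September 27, 2007 tolled the period for 76 days, extending the deadline to March 7, 2008.
Because the pending related arbitration ran from December 19, 2007 to June 10, 2008, the deadline is extended by 174 days to August 28, 2008.
Whitford filed on November 23, 2008, after the August 28, 2008 deadline, so the action is time-barred.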